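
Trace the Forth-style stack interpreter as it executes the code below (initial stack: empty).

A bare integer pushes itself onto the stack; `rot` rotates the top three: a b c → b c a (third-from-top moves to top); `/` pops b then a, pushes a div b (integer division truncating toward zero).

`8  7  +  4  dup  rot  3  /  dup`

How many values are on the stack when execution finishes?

8    [8]
7    [8, 7]
+    [15]
4    [15, 4]
dup  [15, 4, 4]
rot  [4, 4, 15]
3    [4, 4, 15, 3]
/    [4, 4, 5]
dup  [4, 4, 5, 5]

4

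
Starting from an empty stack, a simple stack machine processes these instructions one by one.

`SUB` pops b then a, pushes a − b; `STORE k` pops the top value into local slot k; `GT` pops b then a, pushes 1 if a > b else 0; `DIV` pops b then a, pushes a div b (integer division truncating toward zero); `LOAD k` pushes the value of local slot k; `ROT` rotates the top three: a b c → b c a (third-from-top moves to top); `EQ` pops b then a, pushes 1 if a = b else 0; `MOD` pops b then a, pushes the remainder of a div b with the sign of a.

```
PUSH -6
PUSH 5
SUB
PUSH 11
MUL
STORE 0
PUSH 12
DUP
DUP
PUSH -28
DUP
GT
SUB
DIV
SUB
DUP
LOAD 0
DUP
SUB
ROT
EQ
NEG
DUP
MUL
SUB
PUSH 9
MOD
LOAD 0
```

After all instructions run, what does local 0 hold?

PUSH -6  → [-6]
PUSH 5   → [-6, 5]
SUB      → [-11]
PUSH 11  → [-11, 11]
MUL      → [-121]
STORE 0  → []
PUSH 12  → [12]
DUP      → [12, 12]
DUP      → [12, 12, 12]
PUSH -28 → [12, 12, 12, -28]
DUP      → [12, 12, 12, -28, -28]
GT       → [12, 12, 12, 0]
SUB      → [12, 12, 12]
DIV      → [12, 1]
SUB      → [11]
DUP      → [11, 11]
LOAD 0   → [11, 11, -121]
DUP      → [11, 11, -121, -121]
SUB      → [11, 11, 0]
ROT      → [11, 0, 11]
EQ       → [11, 0]
NEG      → [11, 0]
DUP      → [11, 0, 0]
MUL      → [11, 0]
SUB      → [11]
PUSH 9   → [11, 9]
MOD      → [2]
LOAD 0   → [2, -121]

-121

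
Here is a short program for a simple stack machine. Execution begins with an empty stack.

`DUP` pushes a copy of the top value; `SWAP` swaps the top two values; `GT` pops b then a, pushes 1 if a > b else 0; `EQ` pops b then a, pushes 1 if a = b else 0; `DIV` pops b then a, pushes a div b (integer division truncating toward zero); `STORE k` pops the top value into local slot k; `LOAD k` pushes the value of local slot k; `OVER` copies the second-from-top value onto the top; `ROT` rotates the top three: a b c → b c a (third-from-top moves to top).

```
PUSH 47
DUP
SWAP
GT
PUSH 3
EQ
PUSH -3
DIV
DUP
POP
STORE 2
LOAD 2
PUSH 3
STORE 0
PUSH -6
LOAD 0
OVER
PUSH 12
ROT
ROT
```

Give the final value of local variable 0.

3

PUSH 47 : [47]
DUP     : [47, 47]
SWAP    : [47, 47]
GT      : [0]
PUSH 3  : [0, 3]
EQ      : [0]
PUSH -3 : [0, -3]
DIV     : [0]
DUP     : [0, 0]
POP     : [0]
STORE 2 : []
LOAD 2  : [0]
PUSH 3  : [0, 3]
STORE 0 : [0]
PUSH -6 : [0, -6]
LOAD 0  : [0, -6, 3]
OVER    : [0, -6, 3, -6]
PUSH 12 : [0, -6, 3, -6, 12]
ROT     : [0, -6, -6, 12, 3]
ROT     : [0, -6, 12, 3, -6]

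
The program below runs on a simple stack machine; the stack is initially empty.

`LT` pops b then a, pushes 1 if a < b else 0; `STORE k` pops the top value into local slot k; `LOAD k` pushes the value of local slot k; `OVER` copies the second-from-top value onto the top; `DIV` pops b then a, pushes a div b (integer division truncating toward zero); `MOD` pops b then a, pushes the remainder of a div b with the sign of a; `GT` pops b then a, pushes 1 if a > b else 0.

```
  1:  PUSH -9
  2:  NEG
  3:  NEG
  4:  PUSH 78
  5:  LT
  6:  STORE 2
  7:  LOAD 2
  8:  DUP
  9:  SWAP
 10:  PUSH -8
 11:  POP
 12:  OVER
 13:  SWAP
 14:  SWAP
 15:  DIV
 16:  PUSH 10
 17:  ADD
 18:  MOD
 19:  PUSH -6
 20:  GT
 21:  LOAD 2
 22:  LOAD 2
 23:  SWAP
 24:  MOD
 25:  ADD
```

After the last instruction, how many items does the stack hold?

PUSH -9  -9
NEG      9
NEG      -9
PUSH 78  -9 78
LT       1
STORE 2  (empty)
LOAD 2   1
DUP      1 1
SWAP     1 1
PUSH -8  1 1 -8
POP      1 1
OVER     1 1 1
SWAP     1 1 1
SWAP     1 1 1
DIV      1 1
PUSH 10  1 1 10
ADD      1 11
MOD      1
PUSH -6  1 -6
GT       1
LOAD 2   1 1
LOAD 2   1 1 1
SWAP     1 1 1
MOD      1 0
ADD      1

1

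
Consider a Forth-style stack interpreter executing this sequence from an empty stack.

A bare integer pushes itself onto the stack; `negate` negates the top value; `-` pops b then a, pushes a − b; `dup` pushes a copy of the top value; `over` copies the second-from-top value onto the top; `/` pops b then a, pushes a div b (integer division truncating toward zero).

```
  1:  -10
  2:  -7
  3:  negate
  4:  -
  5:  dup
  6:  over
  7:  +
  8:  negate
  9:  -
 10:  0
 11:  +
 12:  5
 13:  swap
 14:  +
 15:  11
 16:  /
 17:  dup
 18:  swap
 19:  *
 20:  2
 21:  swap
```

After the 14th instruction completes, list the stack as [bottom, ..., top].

[-46]

-10    : [-10]
-7     : [-10, -7]
negate : [-10, 7]
-      : [-17]
dup    : [-17, -17]
over   : [-17, -17, -17]
+      : [-17, -34]
negate : [-17, 34]
-      : [-51]
0      : [-51, 0]
+      : [-51]
5      : [-51, 5]
swap   : [5, -51]
+      : [-46]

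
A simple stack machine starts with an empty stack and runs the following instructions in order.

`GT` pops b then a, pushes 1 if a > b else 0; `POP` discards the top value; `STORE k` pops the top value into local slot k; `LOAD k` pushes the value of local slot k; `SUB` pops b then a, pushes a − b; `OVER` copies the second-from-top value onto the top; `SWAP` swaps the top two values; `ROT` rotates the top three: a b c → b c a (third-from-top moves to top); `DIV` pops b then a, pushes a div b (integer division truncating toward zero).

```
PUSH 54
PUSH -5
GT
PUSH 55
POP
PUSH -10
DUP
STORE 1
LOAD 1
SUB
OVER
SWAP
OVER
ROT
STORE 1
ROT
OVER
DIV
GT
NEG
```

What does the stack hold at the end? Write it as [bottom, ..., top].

PUSH 54  : [54]
PUSH -5  : [54, -5]
GT       : [1]
PUSH 55  : [1, 55]
POP      : [1]
PUSH -10 : [1, -10]
DUP      : [1, -10, -10]
STORE 1  : [1, -10]
LOAD 1   : [1, -10, -10]
SUB      : [1, 0]
OVER     : [1, 0, 1]
SWAP     : [1, 1, 0]
OVER     : [1, 1, 0, 1]
ROT      : [1, 0, 1, 1]
STORE 1  : [1, 0, 1]
ROT      : [0, 1, 1]
OVER     : [0, 1, 1, 1]
DIV      : [0, 1, 1]
GT       : [0, 0]
NEG      : [0, 0]

[0, 0]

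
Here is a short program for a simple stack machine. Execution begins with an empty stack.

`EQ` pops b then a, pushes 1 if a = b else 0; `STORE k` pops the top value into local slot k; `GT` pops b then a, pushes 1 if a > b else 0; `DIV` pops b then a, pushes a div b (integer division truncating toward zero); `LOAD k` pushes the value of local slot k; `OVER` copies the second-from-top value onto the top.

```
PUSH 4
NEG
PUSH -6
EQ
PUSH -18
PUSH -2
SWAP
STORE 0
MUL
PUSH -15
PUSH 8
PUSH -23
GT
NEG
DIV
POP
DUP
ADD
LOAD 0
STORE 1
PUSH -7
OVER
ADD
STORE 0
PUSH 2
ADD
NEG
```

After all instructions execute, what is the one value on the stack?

PUSH 4   : [4]
NEG      : [-4]
PUSH -6  : [-4, -6]
EQ       : [0]
PUSH -18 : [0, -18]
PUSH -2  : [0, -18, -2]
SWAP     : [0, -2, -18]
STORE 0  : [0, -2]
MUL      : [0]
PUSH -15 : [0, -15]
PUSH 8   : [0, -15, 8]
PUSH -23 : [0, -15, 8, -23]
GT       : [0, -15, 1]
NEG      : [0, -15, -1]
DIV      : [0, 15]
POP      : [0]
DUP      : [0, 0]
ADD      : [0]
LOAD 0   : [0, -18]
STORE 1  : [0]
PUSH -7  : [0, -7]
OVER     : [0, -7, 0]
ADD      : [0, -7]
STORE 0  : [0]
PUSH 2   : [0, 2]
ADD      : [2]
NEG      : [-2]

-2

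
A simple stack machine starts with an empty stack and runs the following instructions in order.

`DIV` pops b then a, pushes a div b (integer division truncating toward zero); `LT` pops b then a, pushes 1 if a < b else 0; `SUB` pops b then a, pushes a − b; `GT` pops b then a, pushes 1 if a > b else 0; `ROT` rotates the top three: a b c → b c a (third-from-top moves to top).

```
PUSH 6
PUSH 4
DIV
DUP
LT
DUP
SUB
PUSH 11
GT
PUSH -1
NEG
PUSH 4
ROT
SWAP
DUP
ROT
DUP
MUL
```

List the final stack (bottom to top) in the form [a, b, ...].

[1, 4, 4, 0]

PUSH 6  : 6
PUSH 4  : 6 4
DIV     : 1
DUP     : 1 1
LT      : 0
DUP     : 0 0
SUB     : 0
PUSH 11 : 0 11
GT      : 0
PUSH -1 : 0 -1
NEG     : 0 1
PUSH 4  : 0 1 4
ROT     : 1 4 0
SWAP    : 1 0 4
DUP     : 1 0 4 4
ROT     : 1 4 4 0
DUP     : 1 4 4 0 0
MUL     : 1 4 4 0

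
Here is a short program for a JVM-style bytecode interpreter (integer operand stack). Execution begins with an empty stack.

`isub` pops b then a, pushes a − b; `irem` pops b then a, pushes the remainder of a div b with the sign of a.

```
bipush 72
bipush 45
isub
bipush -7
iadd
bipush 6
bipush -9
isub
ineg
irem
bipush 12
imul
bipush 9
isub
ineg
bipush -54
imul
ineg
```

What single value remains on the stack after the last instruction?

-2754

bipush 72  -> 72
bipush 45  -> 72 45
isub       -> 27
bipush -7  -> 27 -7
iadd       -> 20
bipush 6   -> 20 6
bipush -9  -> 20 6 -9
isub       -> 20 15
ineg       -> 20 -15
irem       -> 5
bipush 12  -> 5 12
imul       -> 60
bipush 9   -> 60 9
isub       -> 51
ineg       -> -51
bipush -54 -> -51 -54
imul       -> 2754
ineg       -> -2754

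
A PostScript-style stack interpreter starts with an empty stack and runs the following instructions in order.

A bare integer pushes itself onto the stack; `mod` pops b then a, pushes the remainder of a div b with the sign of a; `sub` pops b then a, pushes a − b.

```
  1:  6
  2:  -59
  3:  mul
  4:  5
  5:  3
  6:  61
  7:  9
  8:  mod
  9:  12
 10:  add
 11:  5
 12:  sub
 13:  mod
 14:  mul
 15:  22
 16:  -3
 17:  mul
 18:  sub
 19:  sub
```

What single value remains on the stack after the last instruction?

6   -> [6]
-59 -> [6, -59]
mul -> [-354]
5   -> [-354, 5]
3   -> [-354, 5, 3]
61  -> [-354, 5, 3, 61]
9   -> [-354, 5, 3, 61, 9]
mod -> [-354, 5, 3, 7]
12  -> [-354, 5, 3, 7, 12]
add -> [-354, 5, 3, 19]
5   -> [-354, 5, 3, 19, 5]
sub -> [-354, 5, 3, 14]
mod -> [-354, 5, 3]
mul -> [-354, 15]
22  -> [-354, 15, 22]
-3  -> [-354, 15, 22, -3]
mul -> [-354, 15, -66]
sub -> [-354, 81]
sub -> [-435]

-435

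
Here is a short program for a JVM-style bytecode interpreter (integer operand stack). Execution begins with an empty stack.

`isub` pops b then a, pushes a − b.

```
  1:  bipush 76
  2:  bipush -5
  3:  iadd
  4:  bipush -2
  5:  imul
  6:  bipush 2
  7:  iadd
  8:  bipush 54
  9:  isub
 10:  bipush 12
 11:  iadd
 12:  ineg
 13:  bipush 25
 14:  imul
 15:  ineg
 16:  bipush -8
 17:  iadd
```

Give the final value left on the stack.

-4558

bipush 76 → [76]
bipush -5 → [76, -5]
iadd      → [71]
bipush -2 → [71, -2]
imul      → [-142]
bipush 2  → [-142, 2]
iadd      → [-140]
bipush 54 → [-140, 54]
isub      → [-194]
bipush 12 → [-194, 12]
iadd      → [-182]
ineg      → [182]
bipush 25 → [182, 25]
imul      → [4550]
ineg      → [-4550]
bipush -8 → [-4550, -8]
iadd      → [-4558]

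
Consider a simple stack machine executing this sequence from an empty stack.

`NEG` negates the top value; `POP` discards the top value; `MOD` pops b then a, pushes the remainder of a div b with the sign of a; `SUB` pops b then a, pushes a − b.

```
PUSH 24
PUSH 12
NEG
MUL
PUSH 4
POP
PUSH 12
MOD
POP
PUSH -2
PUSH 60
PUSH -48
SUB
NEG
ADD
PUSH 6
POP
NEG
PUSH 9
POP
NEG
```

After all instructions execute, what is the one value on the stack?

-110

PUSH 24  : 24
PUSH 12  : 24 12
NEG      : 24 -12
MUL      : -288
PUSH 4   : -288 4
POP      : -288
PUSH 12  : -288 12
MOD      : 0
POP      : (empty)
PUSH -2  : -2
PUSH 60  : -2 60
PUSH -48 : -2 60 -48
SUB      : -2 108
NEG      : -2 -108
ADD      : -110
PUSH 6   : -110 6
POP      : -110
NEG      : 110
PUSH 9   : 110 9
POP      : 110
NEG      : -110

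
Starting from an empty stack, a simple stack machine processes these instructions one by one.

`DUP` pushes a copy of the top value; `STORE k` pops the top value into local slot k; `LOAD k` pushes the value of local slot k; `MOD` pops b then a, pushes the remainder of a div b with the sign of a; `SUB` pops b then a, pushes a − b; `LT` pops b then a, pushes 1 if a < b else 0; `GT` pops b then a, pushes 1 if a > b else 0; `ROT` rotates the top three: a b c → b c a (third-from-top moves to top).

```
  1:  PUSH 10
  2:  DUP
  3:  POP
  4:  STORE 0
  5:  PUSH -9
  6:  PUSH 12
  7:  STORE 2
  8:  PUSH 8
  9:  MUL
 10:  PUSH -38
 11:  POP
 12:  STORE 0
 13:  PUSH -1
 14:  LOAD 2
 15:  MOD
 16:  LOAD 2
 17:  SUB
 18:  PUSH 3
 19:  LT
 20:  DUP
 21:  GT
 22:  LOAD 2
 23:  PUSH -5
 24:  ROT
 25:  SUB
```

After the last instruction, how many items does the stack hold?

2

PUSH 10  → 10
DUP      → 10 10
POP      → 10
STORE 0  → (empty)
PUSH -9  → -9
PUSH 12  → -9 12
STORE 2  → -9
PUSH 8   → -9 8
MUL      → -72
PUSH -38 → -72 -38
POP      → -72
STORE 0  → (empty)
PUSH -1  → -1
LOAD 2   → -1 12
MOD      → -1
LOAD 2   → -1 12
SUB      → -13
PUSH 3   → -13 3
LT       → 1
DUP      → 1 1
GT       → 0
LOAD 2   → 0 12
PUSH -5  → 0 12 -5
ROT      → 12 -5 0
SUB      → 12 -5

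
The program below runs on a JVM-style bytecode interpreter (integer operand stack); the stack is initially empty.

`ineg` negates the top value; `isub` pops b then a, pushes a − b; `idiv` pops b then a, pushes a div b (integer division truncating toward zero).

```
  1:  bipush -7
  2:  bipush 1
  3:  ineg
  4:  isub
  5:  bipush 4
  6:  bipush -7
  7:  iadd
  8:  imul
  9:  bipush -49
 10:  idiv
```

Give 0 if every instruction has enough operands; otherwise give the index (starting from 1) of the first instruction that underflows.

0

bipush -7  : [-7]
bipush 1   : [-7, 1]
ineg       : [-7, -1]
isub       : [-6]
bipush 4   : [-6, 4]
bipush -7  : [-6, 4, -7]
iadd       : [-6, -3]
imul       : [18]
bipush -49 : [18, -49]
idiv       : [0]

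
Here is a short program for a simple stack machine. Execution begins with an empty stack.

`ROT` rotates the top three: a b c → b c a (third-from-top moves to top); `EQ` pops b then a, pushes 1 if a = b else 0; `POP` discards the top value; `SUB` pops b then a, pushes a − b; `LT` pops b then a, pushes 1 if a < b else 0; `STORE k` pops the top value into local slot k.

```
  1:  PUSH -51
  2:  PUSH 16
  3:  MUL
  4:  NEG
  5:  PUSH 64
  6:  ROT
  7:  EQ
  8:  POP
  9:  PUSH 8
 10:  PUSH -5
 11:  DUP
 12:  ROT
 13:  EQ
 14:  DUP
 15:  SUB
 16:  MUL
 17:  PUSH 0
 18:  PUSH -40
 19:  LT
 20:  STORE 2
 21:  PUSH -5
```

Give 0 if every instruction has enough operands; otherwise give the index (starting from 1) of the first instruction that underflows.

6

PUSH -51 → -51
PUSH 16  → -51 16
MUL      → -816
NEG      → 816
PUSH 64  → 816 64
ROT  — needs 3 operands, stack has 2 → underflow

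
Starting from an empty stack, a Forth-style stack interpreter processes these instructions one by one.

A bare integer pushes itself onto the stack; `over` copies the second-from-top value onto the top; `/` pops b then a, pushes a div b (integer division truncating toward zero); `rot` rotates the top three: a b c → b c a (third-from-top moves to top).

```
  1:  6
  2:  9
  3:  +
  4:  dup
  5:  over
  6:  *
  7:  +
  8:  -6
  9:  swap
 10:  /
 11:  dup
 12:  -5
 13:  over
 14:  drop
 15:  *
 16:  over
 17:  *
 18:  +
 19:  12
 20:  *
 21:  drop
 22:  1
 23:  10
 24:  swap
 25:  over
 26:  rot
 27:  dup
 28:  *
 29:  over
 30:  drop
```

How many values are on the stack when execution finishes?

6    : 6
9    : 6 9
+    : 15
dup  : 15 15
over : 15 15 15
*    : 15 225
+    : 240
-6   : 240 -6
swap : -6 240
/    : 0
dup  : 0 0
-5   : 0 0 -5
over : 0 0 -5 0
drop : 0 0 -5
*    : 0 0
over : 0 0 0
*    : 0 0
+    : 0
12   : 0 12
*    : 0
drop : (empty)
1    : 1
10   : 1 10
swap : 10 1
over : 10 1 10
rot  : 1 10 10
dup  : 1 10 10 10
*    : 1 10 100
over : 1 10 100 10
drop : 1 10 100

3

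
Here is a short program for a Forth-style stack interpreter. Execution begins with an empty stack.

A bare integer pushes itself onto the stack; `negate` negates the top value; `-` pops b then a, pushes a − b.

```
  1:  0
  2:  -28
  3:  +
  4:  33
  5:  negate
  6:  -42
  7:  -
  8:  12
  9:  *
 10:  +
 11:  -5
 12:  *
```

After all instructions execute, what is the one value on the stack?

0      -> [0]
-28    -> [0, -28]
+      -> [-28]
33     -> [-28, 33]
negate -> [-28, -33]
-42    -> [-28, -33, -42]
-      -> [-28, 9]
12     -> [-28, 9, 12]
*      -> [-28, 108]
+      -> [80]
-5     -> [80, -5]
*      -> [-400]

-400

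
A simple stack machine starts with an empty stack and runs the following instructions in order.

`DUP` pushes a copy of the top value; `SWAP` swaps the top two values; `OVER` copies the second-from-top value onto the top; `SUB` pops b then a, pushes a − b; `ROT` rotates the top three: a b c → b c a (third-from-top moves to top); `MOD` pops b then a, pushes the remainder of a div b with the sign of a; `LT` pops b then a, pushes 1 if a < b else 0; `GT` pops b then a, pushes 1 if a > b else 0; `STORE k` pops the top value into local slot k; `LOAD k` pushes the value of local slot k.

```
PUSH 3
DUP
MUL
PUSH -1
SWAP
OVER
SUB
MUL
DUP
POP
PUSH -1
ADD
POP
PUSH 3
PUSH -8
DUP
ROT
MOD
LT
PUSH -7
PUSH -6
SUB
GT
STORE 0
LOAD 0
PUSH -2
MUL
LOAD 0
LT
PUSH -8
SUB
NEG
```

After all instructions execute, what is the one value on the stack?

PUSH 3  : [3]
DUP     : [3, 3]
MUL     : [9]
PUSH -1 : [9, -1]
SWAP    : [-1, 9]
OVER    : [-1, 9, -1]
SUB     : [-1, 10]
MUL     : [-10]
DUP     : [-10, -10]
POP     : [-10]
PUSH -1 : [-10, -1]
ADD     : [-11]
POP     : []
PUSH 3  : [3]
PUSH -8 : [3, -8]
DUP     : [3, -8, -8]
ROT     : [-8, -8, 3]
MOD     : [-8, -2]
LT      : [1]
PUSH -7 : [1, -7]
PUSH -6 : [1, -7, -6]
SUB     : [1, -1]
GT      : [1]
STORE 0 : []
LOAD 0  : [1]
PUSH -2 : [1, -2]
MUL     : [-2]
LOAD 0  : [-2, 1]
LT      : [1]
PUSH -8 : [1, -8]
SUB     : [9]
NEG     : [-9]

-9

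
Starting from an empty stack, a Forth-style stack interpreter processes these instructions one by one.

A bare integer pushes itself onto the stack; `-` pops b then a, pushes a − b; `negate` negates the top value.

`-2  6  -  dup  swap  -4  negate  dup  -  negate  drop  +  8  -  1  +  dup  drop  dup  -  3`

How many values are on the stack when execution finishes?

2

-2      [-2]
6       [-2, 6]
-       [-8]
dup     [-8, -8]
swap    [-8, -8]
-4      [-8, -8, -4]
negate  [-8, -8, 4]
dup     [-8, -8, 4, 4]
-       [-8, -8, 0]
negate  [-8, -8, 0]
drop    [-8, -8]
+       [-16]
8       [-16, 8]
-       [-24]
1       [-24, 1]
+       [-23]
dup     [-23, -23]
drop    [-23]
dup     [-23, -23]
-       [0]
3       [0, 3]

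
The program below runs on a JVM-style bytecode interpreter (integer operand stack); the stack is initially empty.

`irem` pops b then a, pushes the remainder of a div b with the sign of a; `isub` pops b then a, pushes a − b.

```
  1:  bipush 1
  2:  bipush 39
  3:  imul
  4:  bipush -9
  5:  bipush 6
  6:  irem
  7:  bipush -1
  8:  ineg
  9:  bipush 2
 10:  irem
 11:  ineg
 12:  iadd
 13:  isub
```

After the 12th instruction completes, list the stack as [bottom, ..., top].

[39, -4]

bipush 1   [1]
bipush 39  [1, 39]
imul       [39]
bipush -9  [39, -9]
bipush 6   [39, -9, 6]
irem       [39, -3]
bipush -1  [39, -3, -1]
ineg       [39, -3, 1]
bipush 2   [39, -3, 1, 2]
irem       [39, -3, 1]
ineg       [39, -3, -1]
iadd       [39, -4]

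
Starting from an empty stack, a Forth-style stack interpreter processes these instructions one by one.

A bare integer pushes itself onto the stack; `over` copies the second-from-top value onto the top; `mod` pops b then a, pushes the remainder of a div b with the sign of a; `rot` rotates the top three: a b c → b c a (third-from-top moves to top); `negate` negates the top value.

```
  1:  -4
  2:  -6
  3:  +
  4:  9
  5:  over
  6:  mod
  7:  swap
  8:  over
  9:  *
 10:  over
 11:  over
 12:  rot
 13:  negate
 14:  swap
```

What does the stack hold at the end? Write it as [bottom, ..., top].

[9, 9, 90, -90]

-4     : -4
-6     : -4 -6
+      : -10
9      : -10 9
over   : -10 9 -10
mod    : -10 9
swap   : 9 -10
over   : 9 -10 9
*      : 9 -90
over   : 9 -90 9
over   : 9 -90 9 -90
rot    : 9 9 -90 -90
negate : 9 9 -90 90
swap   : 9 9 90 -90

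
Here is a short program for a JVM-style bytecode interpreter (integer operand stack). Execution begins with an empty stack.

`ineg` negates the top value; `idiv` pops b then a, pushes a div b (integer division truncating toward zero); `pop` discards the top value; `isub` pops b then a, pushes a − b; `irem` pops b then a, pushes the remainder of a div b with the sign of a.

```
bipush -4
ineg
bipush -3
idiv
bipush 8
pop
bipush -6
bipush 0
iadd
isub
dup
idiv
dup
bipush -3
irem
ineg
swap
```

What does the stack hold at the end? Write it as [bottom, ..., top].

[-1, 1]

bipush -4  [-4]
ineg       [4]
bipush -3  [4, -3]
idiv       [-1]
bipush 8   [-1, 8]
pop        [-1]
bipush -6  [-1, -6]
bipush 0   [-1, -6, 0]
iadd       [-1, -6]
isub       [5]
dup        [5, 5]
idiv       [1]
dup        [1, 1]
bipush -3  [1, 1, -3]
irem       [1, 1]
ineg       [1, -1]
swap       [-1, 1]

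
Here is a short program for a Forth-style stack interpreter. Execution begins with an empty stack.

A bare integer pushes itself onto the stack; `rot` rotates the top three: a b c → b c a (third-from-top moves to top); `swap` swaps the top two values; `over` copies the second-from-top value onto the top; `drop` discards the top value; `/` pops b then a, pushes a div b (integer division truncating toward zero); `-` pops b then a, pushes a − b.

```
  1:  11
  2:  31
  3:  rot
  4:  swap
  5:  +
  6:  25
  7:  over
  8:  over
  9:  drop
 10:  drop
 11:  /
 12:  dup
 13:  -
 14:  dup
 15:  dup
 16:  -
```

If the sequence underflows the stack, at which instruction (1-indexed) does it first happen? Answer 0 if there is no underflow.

3

11 : [11]
31 : [11, 31]
rot  — needs 3 operands, stack has 2 → underflow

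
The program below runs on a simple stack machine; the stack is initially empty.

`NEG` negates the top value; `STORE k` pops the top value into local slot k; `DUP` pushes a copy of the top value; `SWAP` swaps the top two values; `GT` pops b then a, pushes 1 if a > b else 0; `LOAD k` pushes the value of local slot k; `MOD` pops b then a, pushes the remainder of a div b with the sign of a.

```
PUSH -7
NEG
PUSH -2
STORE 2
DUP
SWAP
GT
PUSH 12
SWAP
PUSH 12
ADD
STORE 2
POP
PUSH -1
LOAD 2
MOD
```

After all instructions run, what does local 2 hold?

PUSH -7 : -7
NEG     : 7
PUSH -2 : 7 -2
STORE 2 : 7
DUP     : 7 7
SWAP    : 7 7
GT      : 0
PUSH 12 : 0 12
SWAP    : 12 0
PUSH 12 : 12 0 12
ADD     : 12 12
STORE 2 : 12
POP     : (empty)
PUSH -1 : -1
LOAD 2  : -1 12
MOD     : -1

12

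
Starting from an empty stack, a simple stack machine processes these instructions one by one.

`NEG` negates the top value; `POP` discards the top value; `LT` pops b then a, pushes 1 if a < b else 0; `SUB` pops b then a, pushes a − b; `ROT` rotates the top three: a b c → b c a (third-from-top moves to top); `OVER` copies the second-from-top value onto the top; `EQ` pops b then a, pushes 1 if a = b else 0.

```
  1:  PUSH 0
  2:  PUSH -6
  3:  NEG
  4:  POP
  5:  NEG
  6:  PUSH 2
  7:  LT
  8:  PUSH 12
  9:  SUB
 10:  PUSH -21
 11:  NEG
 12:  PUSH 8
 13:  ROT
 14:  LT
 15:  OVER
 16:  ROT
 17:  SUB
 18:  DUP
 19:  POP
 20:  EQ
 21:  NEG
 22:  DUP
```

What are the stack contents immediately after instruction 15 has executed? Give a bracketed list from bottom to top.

PUSH 0   : 0
PUSH -6  : 0 -6
NEG      : 0 6
POP      : 0
NEG      : 0
PUSH 2   : 0 2
LT       : 1
PUSH 12  : 1 12
SUB      : -11
PUSH -21 : -11 -21
NEG      : -11 21
PUSH 8   : -11 21 8
ROT      : 21 8 -11
LT       : 21 0
OVER     : 21 0 21

[21, 0, 21]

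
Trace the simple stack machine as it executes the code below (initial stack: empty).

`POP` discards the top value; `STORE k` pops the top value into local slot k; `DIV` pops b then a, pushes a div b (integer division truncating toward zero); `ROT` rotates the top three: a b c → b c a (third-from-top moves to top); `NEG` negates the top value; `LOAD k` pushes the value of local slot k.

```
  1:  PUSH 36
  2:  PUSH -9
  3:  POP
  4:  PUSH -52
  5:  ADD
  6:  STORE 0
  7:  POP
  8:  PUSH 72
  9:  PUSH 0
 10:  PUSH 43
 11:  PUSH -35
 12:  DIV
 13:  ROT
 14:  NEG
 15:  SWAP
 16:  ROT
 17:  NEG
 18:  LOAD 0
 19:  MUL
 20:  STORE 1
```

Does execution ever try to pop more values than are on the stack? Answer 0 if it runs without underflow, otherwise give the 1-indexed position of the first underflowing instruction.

PUSH 36  : [36]
PUSH -9  : [36, -9]
POP      : [36]
PUSH -52 : [36, -52]
ADD      : [-16]
STORE 0  : []
POP  — needs 1 operand, stack has 0 → underflow

7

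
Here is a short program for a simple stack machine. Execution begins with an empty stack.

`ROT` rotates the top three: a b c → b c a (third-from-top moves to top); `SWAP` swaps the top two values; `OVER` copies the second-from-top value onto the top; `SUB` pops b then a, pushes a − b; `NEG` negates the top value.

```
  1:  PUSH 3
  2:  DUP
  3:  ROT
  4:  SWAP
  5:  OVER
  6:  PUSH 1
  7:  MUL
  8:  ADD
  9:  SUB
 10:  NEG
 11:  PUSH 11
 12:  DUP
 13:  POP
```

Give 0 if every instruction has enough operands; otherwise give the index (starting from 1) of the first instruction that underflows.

PUSH 3 -> 3
DUP    -> 3 3
ROT  — needs 3 operands, stack has 2 → underflow

3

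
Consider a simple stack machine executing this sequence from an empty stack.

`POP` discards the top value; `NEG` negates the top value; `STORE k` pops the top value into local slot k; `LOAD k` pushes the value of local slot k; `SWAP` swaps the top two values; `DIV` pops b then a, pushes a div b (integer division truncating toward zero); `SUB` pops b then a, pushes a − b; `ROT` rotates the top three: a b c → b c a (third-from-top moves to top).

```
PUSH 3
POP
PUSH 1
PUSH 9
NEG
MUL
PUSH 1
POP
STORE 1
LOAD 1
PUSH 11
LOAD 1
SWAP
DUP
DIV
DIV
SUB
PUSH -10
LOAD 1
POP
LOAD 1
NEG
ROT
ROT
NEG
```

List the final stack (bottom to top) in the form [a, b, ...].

[9, 0, 10]

PUSH 3   → [3]
POP      → []
PUSH 1   → [1]
PUSH 9   → [1, 9]
NEG      → [1, -9]
MUL      → [-9]
PUSH 1   → [-9, 1]
POP      → [-9]
STORE 1  → []
LOAD 1   → [-9]
PUSH 11  → [-9, 11]
LOAD 1   → [-9, 11, -9]
SWAP     → [-9, -9, 11]
DUP      → [-9, -9, 11, 11]
DIV      → [-9, -9, 1]
DIV      → [-9, -9]
SUB      → [0]
PUSH -10 → [0, -10]
LOAD 1   → [0, -10, -9]
POP      → [0, -10]
LOAD 1   → [0, -10, -9]
NEG      → [0, -10, 9]
ROT      → [-10, 9, 0]
ROT      → [9, 0, -10]
NEG      → [9, 0, 10]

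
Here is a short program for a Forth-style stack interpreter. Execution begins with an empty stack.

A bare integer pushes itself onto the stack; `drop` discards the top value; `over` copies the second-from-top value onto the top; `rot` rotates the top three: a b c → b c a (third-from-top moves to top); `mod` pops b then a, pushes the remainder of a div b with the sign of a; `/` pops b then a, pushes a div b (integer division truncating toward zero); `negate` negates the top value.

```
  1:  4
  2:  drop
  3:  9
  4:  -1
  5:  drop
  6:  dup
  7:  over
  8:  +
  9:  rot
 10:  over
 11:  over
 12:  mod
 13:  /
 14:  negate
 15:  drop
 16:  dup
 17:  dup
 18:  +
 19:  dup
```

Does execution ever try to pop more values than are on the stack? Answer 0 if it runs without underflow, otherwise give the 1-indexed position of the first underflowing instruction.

9

4    → 4
drop → (empty)
9    → 9
-1   → 9 -1
drop → 9
dup  → 9 9
over → 9 9 9
+    → 9 18
rot  — needs 3 operands, stack has 2 → underflow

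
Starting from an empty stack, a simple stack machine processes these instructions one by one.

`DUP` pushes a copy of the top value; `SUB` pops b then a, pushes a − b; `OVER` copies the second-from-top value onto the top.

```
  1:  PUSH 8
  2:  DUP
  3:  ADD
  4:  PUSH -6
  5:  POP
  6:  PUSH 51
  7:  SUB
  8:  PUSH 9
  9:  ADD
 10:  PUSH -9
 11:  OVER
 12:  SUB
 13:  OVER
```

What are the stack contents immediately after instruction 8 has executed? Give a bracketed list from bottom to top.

[-35, 9]

PUSH 8  -> 8
DUP     -> 8 8
ADD     -> 16
PUSH -6 -> 16 -6
POP     -> 16
PUSH 51 -> 16 51
SUB     -> -35
PUSH 9  -> -35 9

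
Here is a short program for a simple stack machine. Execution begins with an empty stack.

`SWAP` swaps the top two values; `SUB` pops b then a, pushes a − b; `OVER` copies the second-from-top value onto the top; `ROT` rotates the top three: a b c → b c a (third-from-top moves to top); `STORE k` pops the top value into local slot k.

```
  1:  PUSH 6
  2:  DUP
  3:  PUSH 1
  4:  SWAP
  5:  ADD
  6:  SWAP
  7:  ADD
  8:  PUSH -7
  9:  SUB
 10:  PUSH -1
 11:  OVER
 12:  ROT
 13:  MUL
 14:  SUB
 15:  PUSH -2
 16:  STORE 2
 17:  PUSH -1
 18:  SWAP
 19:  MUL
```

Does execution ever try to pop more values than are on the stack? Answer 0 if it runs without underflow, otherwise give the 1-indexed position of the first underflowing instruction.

0

PUSH 6  -> [6]
DUP     -> [6, 6]
PUSH 1  -> [6, 6, 1]
SWAP    -> [6, 1, 6]
ADD     -> [6, 7]
SWAP    -> [7, 6]
ADD     -> [13]
PUSH -7 -> [13, -7]
SUB     -> [20]
PUSH -1 -> [20, -1]
OVER    -> [20, -1, 20]
ROT     -> [-1, 20, 20]
MUL     -> [-1, 400]
SUB     -> [-401]
PUSH -2 -> [-401, -2]
STORE 2 -> [-401]
PUSH -1 -> [-401, -1]
SWAP    -> [-1, -401]
MUL     -> [401]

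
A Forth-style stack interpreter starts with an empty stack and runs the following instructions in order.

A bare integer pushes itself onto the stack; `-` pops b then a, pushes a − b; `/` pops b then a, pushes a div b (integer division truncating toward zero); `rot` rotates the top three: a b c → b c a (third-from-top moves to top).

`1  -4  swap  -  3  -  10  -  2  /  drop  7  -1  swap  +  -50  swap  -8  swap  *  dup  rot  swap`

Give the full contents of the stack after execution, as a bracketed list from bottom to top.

[-48, -50, -48]

1    → 1
-4   → 1 -4
swap → -4 1
-    → -5
3    → -5 3
-    → -8
10   → -8 10
-    → -18
2    → -18 2
/    → -9
drop → (empty)
7    → 7
-1   → 7 -1
swap → -1 7
+    → 6
-50  → 6 -50
swap → -50 6
-8   → -50 6 -8
swap → -50 -8 6
*    → -50 -48
dup  → -50 -48 -48
rot  → -48 -48 -50
swap → -48 -50 -48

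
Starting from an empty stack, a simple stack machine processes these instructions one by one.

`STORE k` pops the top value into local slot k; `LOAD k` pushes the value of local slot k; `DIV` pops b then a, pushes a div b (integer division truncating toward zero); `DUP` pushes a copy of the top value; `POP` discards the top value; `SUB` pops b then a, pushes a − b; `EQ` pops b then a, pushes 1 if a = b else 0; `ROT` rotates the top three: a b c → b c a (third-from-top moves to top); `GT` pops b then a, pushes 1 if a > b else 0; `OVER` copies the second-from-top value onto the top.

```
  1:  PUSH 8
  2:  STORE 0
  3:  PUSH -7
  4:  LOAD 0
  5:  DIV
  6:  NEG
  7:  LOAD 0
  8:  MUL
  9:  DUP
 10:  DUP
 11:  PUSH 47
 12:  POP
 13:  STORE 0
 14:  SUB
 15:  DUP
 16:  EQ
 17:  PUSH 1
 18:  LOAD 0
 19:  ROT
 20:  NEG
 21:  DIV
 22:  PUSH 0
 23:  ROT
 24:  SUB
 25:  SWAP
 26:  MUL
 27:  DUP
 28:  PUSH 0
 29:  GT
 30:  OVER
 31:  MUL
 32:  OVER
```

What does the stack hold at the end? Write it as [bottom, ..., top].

[0, 0, 0]

PUSH 8  -> 8
STORE 0 -> (empty)
PUSH -7 -> -7
LOAD 0  -> -7 8
DIV     -> 0
NEG     -> 0
LOAD 0  -> 0 8
MUL     -> 0
DUP     -> 0 0
DUP     -> 0 0 0
PUSH 47 -> 0 0 0 47
POP     -> 0 0 0
STORE 0 -> 0 0
SUB     -> 0
DUP     -> 0 0
EQ      -> 1
PUSH 1  -> 1 1
LOAD 0  -> 1 1 0
ROT     -> 1 0 1
NEG     -> 1 0 -1
DIV     -> 1 0
PUSH 0  -> 1 0 0
ROT     -> 0 0 1
SUB     -> 0 -1
SWAP    -> -1 0
MUL     -> 0
DUP     -> 0 0
PUSH 0  -> 0 0 0
GT      -> 0 0
OVER    -> 0 0 0
MUL     -> 0 0
OVER    -> 0 0 0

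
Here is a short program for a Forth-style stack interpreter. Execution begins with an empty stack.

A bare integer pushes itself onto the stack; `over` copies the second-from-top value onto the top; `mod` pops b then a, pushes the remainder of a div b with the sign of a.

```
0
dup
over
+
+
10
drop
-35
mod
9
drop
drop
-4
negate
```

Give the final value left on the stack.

0       0
dup     0 0
over    0 0 0
+       0 0
+       0
10      0 10
drop    0
-35     0 -35
mod     0
9       0 9
drop    0
drop    (empty)
-4      -4
negate  4

4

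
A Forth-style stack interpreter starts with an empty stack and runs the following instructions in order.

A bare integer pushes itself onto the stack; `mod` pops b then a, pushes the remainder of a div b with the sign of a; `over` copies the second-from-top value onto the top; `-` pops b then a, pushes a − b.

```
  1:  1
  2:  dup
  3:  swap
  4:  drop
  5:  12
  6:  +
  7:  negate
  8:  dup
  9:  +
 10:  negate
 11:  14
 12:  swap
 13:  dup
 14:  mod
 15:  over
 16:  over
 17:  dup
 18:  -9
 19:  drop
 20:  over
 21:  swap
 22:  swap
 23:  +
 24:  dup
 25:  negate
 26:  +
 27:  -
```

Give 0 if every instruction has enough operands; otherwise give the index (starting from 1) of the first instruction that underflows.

1      → 1
dup    → 1 1
swap   → 1 1
drop   → 1
12     → 1 12
+      → 13
negate → -13
dup    → -13 -13
+      → -26
negate → 26
14     → 26 14
swap   → 14 26
dup    → 14 26 26
mod    → 14 0
over   → 14 0 14
over   → 14 0 14 0
dup    → 14 0 14 0 0
-9     → 14 0 14 0 0 -9
drop   → 14 0 14 0 0
over   → 14 0 14 0 0 0
swap   → 14 0 14 0 0 0
swap   → 14 0 14 0 0 0
+      → 14 0 14 0 0
dup    → 14 0 14 0 0 0
negate → 14 0 14 0 0 0
+      → 14 0 14 0 0
-      → 14 0 14 0

0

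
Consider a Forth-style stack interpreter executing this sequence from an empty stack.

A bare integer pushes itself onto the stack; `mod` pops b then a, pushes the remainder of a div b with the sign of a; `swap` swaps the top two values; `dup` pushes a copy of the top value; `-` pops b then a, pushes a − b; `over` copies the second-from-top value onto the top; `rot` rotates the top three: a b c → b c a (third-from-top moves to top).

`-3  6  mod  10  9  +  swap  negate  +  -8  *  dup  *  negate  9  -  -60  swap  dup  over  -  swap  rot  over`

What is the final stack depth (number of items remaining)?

4

-3     → [-3]
6      → [-3, 6]
mod    → [-3]
10     → [-3, 10]
9      → [-3, 10, 9]
+      → [-3, 19]
swap   → [19, -3]
negate → [19, 3]
+      → [22]
-8     → [22, -8]
*      → [-176]
dup    → [-176, -176]
*      → [30976]
negate → [-30976]
9      → [-30976, 9]
-      → [-30985]
-60    → [-30985, -60]
swap   → [-60, -30985]
dup    → [-60, -30985, -30985]
over   → [-60, -30985, -30985, -30985]
-      → [-60, -30985, 0]
swap   → [-60, 0, -30985]
rot    → [0, -30985, -60]
over   → [0, -30985, -60, -30985]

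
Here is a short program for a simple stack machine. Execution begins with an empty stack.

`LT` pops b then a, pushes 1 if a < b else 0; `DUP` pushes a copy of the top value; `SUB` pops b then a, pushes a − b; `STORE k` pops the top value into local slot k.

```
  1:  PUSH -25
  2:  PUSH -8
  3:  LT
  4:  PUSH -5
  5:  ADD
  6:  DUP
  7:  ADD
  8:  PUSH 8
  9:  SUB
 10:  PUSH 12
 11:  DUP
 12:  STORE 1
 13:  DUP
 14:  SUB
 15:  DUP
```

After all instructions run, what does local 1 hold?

12

PUSH -25  [-25]
PUSH -8   [-25, -8]
LT        [1]
PUSH -5   [1, -5]
ADD       [-4]
DUP       [-4, -4]
ADD       [-8]
PUSH 8    [-8, 8]
SUB       [-16]
PUSH 12   [-16, 12]
DUP       [-16, 12, 12]
STORE 1   [-16, 12]
DUP       [-16, 12, 12]
SUB       [-16, 0]
DUP       [-16, 0, 0]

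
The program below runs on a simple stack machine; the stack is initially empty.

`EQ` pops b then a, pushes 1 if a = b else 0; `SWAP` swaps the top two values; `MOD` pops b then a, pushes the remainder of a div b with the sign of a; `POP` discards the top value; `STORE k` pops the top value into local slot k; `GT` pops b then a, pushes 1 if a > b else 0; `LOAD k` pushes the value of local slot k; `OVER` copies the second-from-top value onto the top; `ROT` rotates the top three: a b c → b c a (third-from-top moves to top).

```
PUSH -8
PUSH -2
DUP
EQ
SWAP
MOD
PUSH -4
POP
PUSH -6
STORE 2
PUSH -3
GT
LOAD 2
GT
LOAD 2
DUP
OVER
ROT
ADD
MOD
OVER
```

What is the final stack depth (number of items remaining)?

PUSH -8 : [-8]
PUSH -2 : [-8, -2]
DUP     : [-8, -2, -2]
EQ      : [-8, 1]
SWAP    : [1, -8]
MOD     : [1]
PUSH -4 : [1, -4]
POP     : [1]
PUSH -6 : [1, -6]
STORE 2 : [1]
PUSH -3 : [1, -3]
GT      : [1]
LOAD 2  : [1, -6]
GT      : [1]
LOAD 2  : [1, -6]
DUP     : [1, -6, -6]
OVER    : [1, -6, -6, -6]
ROT     : [1, -6, -6, -6]
ADD     : [1, -6, -12]
MOD     : [1, -6]
OVER    : [1, -6, 1]

3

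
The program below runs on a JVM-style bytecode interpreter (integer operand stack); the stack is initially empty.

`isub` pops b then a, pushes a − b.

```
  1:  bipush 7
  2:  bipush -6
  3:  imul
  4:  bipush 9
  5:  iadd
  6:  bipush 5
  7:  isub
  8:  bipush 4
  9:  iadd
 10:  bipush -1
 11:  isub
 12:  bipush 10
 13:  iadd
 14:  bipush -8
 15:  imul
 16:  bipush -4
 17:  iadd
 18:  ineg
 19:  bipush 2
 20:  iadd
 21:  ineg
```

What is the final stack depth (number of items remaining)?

bipush 7  : [7]
bipush -6 : [7, -6]
imul      : [-42]
bipush 9  : [-42, 9]
iadd      : [-33]
bipush 5  : [-33, 5]
isub      : [-38]
bipush 4  : [-38, 4]
iadd      : [-34]
bipush -1 : [-34, -1]
isub      : [-33]
bipush 10 : [-33, 10]
iadd      : [-23]
bipush -8 : [-23, -8]
imul      : [184]
bipush -4 : [184, -4]
iadd      : [180]
ineg      : [-180]
bipush 2  : [-180, 2]
iadd      : [-178]
ineg      : [178]

1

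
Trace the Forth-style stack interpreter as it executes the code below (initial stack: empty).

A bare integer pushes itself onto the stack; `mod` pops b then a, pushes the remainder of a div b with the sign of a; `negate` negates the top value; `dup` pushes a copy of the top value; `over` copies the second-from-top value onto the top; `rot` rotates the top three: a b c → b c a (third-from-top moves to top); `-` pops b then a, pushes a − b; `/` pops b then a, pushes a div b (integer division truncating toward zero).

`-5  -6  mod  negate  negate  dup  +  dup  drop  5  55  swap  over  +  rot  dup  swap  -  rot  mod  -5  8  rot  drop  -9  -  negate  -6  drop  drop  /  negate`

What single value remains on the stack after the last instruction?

12

-5     → [-5]
-6     → [-5, -6]
mod    → [-5]
negate → [5]
negate → [-5]
dup    → [-5, -5]
+      → [-10]
dup    → [-10, -10]
drop   → [-10]
5      → [-10, 5]
55     → [-10, 5, 55]
swap   → [-10, 55, 5]
over   → [-10, 55, 5, 55]
+      → [-10, 55, 60]
rot    → [55, 60, -10]
dup    → [55, 60, -10, -10]
swap   → [55, 60, -10, -10]
-      → [55, 60, 0]
rot    → [60, 0, 55]
mod    → [60, 0]
-5     → [60, 0, -5]
8      → [60, 0, -5, 8]
rot    → [60, -5, 8, 0]
drop   → [60, -5, 8]
-9     → [60, -5, 8, -9]
-      → [60, -5, 17]
negate → [60, -5, -17]
-6     → [60, -5, -17, -6]
drop   → [60, -5, -17]
drop   → [60, -5]
/      → [-12]
negate → [12]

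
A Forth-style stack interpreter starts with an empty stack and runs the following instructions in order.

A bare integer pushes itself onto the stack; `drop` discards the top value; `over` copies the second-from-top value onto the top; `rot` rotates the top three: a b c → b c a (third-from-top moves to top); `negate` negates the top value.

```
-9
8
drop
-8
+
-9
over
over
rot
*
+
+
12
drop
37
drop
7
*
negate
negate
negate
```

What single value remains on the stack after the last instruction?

-9     : -9
8      : -9 8
drop   : -9
-8     : -9 -8
+      : -17
-9     : -17 -9
over   : -17 -9 -17
over   : -17 -9 -17 -9
rot    : -17 -17 -9 -9
*      : -17 -17 81
+      : -17 64
+      : 47
12     : 47 12
drop   : 47
37     : 47 37
drop   : 47
7      : 47 7
*      : 329
negate : -329
negate : 329
negate : -329

-329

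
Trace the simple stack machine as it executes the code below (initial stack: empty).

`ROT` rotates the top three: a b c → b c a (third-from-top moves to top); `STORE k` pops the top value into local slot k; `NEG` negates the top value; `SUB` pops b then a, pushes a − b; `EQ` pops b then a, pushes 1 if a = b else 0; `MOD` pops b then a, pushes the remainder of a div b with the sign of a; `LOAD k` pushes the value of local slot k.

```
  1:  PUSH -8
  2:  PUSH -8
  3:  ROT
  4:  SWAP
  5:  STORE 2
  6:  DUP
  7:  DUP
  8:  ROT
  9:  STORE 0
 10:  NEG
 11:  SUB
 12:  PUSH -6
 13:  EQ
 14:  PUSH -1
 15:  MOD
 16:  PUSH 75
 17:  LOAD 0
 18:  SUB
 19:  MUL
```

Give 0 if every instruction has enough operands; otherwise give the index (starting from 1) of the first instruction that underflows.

3

PUSH -8 -> -8
PUSH -8 -> -8 -8
ROT  — needs 3 operands, stack has 2 → underflow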